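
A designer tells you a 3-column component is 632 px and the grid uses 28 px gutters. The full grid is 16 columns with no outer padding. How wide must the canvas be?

3c + 2·28 = 632 → 3c = 576 → c = 192 px.
Canvas = 16·192 + 15·28 = 3072 + 420 = 3492 px.

3492 px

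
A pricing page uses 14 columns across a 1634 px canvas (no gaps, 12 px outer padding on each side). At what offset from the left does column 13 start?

Subtract both margins: 1634 − 2·12 = 1610 px.
14c = 1610 → c = 115 px.
Before column 13: the margin + 12 columns + 12 gaps.
Offset = 12 + 12·(115 + 0) = 12 + 1380 = 1392 px.

1392 px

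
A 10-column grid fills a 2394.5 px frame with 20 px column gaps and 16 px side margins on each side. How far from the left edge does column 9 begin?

Inside the margins: 2394.5 − 32 = 2362.5 px.
10 columns + 9 column gaps: 10c + 9·20 = 2362.5.
10c = 2362.5 − 180 = 2182.5, so c = 218.25 px.
Before column 9: the margin + 8 columns + 8 column gaps.
Offset = 16 + 8·(218.25 + 20) = 16 + 1906 = 1922 px.

1922 px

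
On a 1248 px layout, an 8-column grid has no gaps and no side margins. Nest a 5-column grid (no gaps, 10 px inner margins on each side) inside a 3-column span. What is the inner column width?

8c = 1248 → c = 156 px.
3-column span = 3·156 = 468 px.
Inner content = 468 − 2·10 = 448 px.
5d = 448 → d = 89.6 px.

89.6 px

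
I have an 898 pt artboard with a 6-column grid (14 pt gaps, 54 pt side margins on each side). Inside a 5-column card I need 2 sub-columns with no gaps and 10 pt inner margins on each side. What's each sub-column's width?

Outer content = 898 − 2·54 = 790 pt.
790 − 5·14 = 720; ÷6 gives c = 120 pt.
5-column span = 5·120 + 4·14 = 656 pt.
Inner content = 656 − 2·10 = 636 pt.
636 / 2 = 318 pt per column.

318 pt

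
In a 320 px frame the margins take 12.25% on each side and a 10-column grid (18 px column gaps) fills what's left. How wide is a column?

320 × (1 − 2·12.25%) = 320 × 75.5% = 241.6 px for the columns.
241.6 − 9·18 = 79.6; ÷10 gives c = 7.96 px.

7.96 px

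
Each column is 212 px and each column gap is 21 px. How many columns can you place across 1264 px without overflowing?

5 columns

5 columns: 5·212 + 4·21 = 1144 px ≤ 1264.
6 columns: 1377 px > 1264. So 5.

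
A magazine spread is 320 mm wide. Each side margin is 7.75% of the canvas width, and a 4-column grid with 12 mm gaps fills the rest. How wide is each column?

Each margin = 7.75% of 320 = 24.8 mm; content = 320 − 2·24.8 = 270.4 mm.
4c + 3·12 = 270.4 → 4c = 234.4 → c = 58.6 mm.

58.6 mm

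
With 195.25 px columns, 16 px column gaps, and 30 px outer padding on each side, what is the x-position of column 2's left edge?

241.25 px

Before column 2: the margin + 1 column + 1 column gap.
Offset = 30 + 1·(195.25 + 16) = 30 + 211.25 = 241.25 px.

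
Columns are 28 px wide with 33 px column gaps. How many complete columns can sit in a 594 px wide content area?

10 columns

10 columns: 10·28 + 9·33 = 577 px ≤ 594.
11 columns: 638 px > 594. So 10.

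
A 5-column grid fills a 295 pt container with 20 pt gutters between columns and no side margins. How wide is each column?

43 pt

295 − 4·20 = 215; ÷5 gives c = 43 pt.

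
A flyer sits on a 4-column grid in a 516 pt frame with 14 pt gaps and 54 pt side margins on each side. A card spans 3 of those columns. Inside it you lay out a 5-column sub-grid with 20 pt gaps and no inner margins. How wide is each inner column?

Outer content = 516 − 2·54 = 408 pt.
4 columns + 3 gaps: 4c + 3·14 = 408.
4c = 408 − 42 = 366, so c = 91.5 pt.
3-column span = 3·91.5 + 2·14 = 302.5 pt.
5 columns + 4 gaps: 5d + 4·20 = 302.5.
5d = 302.5 − 80 = 222.5, so d = 44.5 pt.

44.5 pt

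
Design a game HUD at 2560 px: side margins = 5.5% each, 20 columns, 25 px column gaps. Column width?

90.17 px

2560 × (1 − 2·5.5%) = 2560 × 89% = 2278.4 px for the columns.
20c + 19·25 = 2278.4 → 20c = 1803.4 → c = 90.17 px.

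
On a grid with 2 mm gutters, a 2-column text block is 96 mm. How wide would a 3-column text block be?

2c + 1·2 = 96 → 2c = 94 → c = 47 mm.
Span of 3: 3·47 + 2·2 = 141 + 4 = 145 mm.

145 mm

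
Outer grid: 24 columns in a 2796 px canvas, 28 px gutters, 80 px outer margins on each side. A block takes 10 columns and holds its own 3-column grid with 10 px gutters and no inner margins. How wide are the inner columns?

354 px

Subtract both margins: 2796 − 2·80 = 2636 px.
24 columns + 23 gutters: 24c + 23·28 = 2636.
24c = 2636 − 644 = 1992, so c = 83 px.
10-column span = 10·83 + 9·28 = 1082 px.
1082 − 2·10 = 1062; ÷3 gives d = 354 px.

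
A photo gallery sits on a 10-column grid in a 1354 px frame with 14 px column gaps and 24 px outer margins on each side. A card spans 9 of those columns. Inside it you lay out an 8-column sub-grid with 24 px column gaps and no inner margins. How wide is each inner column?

125.75 px

Subtract both margins: 1354 − 2·24 = 1306 px.
Subtracting 9 column gaps of 14 leaves 1180 for 10 columns, so c = 118 px.
9 columns plus 8 column gaps: 1062 + 112 = 1174 px.
8 columns + 7 column gaps: 8d + 7·24 = 1174.
8d = 1174 − 168 = 1006, so d = 125.75 px.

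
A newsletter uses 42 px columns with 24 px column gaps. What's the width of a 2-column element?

108 px

2-column span = 2·42 + 1·24 = 108 px.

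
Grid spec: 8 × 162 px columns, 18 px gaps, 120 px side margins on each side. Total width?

Container = 2·120 + 8·162 + 7·18 = 240 + 1296 + 126 = 1662 px.

1662 px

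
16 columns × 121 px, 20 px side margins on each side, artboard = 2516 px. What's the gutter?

Subtract both margins: 2516 − 2·20 = 2476 px.
Columns use 1936 px, leaving 540 px across 15 gutters = 36 px each.

36 px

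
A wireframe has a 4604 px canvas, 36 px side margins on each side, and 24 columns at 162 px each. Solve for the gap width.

28 px

Content width = 4604 − 2·36 = 4532 px.
24·162 + 23g = 4532 → 23g = 644 → g = 28 px.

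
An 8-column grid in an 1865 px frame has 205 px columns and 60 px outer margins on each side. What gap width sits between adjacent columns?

Take off 120 px of margins, leaving 1745 px.
Columns use 1640 px, leaving 105 px across 7 gaps = 15 px each.

15 px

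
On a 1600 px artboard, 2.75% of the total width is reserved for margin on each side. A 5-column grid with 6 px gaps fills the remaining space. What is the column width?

1600 × (1 − 2·2.75%) = 1600 × 94.5% = 1512 px for the columns.
5c + 4·6 = 1512 → 5c = 1488 → c = 297.6 px.

297.6 px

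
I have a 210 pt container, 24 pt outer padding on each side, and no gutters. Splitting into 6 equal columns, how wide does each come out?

Subtract both margins: 210 − 2·24 = 162 pt.
With no gutters, each column is 162/6 = 27 pt.

27 pt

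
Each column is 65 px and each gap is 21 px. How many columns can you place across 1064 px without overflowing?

Each extra column adds 65 + 21 = 86 px.
(1064 + 21) / 86 = 12.62, so 12 columns fit.

12 columns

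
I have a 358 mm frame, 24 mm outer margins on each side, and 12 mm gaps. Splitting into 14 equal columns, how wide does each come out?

11 mm

Inside the margins: 358 − 48 = 310 mm.
14c + 13·12 = 310 → 14c = 154 → c = 11 mm.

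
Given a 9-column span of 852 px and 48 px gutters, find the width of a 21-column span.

Subtracting 8 gutters of 48 leaves 468 for 9 columns, so c = 52 px.
21 columns plus 20 gutters: 1092 + 960 = 2052 px.

2052 px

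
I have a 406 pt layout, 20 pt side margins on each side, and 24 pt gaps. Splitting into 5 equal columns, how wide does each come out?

Inside the margins: 406 − 40 = 366 pt.
Subtracting 4 gaps of 24 leaves 270 for 5 columns, so c = 54 pt.

54 pt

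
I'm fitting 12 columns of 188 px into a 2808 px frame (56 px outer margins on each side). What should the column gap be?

40 px

Content width = 2808 − 2·56 = 2696 px.
12 columns take 12·188 = 2256 px; remaining 440 splits into 11 column gaps.
g = 440 / 11 = 40 px.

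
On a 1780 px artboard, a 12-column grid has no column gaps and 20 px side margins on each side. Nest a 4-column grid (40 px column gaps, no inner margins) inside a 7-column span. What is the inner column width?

Outer content = 1780 − 2·20 = 1740 px.
With no column gaps, each column is 1740/12 = 145 px.
With no column gaps, 7 columns span 7·145 = 1015 px.
Subtracting 3 column gaps of 40 leaves 895 for 4 columns, so d = 223.75 px.

223.75 px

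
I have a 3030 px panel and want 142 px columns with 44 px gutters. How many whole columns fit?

16 columns

k columns need k·142 + (k−1)·44 = k·186 − 44.
k·186 − 44 ≤ 3030 → k ≤ 3074 / 186 ≈ 16.53, so k = 16.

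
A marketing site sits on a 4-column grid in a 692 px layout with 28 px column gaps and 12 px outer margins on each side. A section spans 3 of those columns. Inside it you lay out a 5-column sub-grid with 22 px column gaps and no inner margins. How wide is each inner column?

Inside the margins: 692 − 24 = 668 px.
4c + 3·28 = 668 → 4c = 584 → c = 146 px.
Span of 3: 3·146 + 2·28 = 438 + 56 = 494 px.
494 − 4·22 = 406; ÷5 gives d = 81.2 px.

81.2 px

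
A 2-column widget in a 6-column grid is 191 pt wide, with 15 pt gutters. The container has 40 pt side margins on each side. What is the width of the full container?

683 pt

191 − 1·15 = 176; ÷2 gives c = 88 pt.
Total width: 2·40 + 6·88 + 5·15 = 683 pt.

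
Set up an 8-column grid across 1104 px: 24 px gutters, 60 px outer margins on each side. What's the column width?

102 px

Subtract both margins: 1104 − 2·60 = 984 px.
8 columns + 7 gutters: 8c + 7·24 = 984.
8c = 984 − 168 = 816, so c = 102 px.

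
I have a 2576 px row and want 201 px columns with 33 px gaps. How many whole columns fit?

11 columns

k columns need k·201 + (k−1)·33 = k·234 − 33.
k·234 − 33 ≤ 2576 → k ≤ 2609 / 234 ≈ 11.15, so k = 11.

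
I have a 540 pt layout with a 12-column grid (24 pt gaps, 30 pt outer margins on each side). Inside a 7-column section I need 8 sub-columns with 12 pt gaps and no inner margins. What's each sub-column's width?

23.25 pt

Take off 60 pt of margins, leaving 480 pt.
Subtracting 11 gaps of 24 leaves 216 for 12 columns, so c = 18 pt.
7 columns plus 6 gaps: 126 + 144 = 270 pt.
Subtracting 7 gaps of 12 leaves 186 for 8 columns, so d = 23.25 pt.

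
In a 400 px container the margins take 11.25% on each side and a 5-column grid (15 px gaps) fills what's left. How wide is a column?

50 px

Margins: 11.25% × 400 = 45 px each, so content = 400 − 90 = 310 px.
5 columns + 4 gaps: 5c + 4·15 = 310.
5c = 310 − 60 = 250, so c = 50 px.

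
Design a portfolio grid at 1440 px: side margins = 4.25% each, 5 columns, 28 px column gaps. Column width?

1440 × (1 − 2·4.25%) = 1440 × 91.5% = 1317.6 px for the columns.
5 columns + 4 column gaps: 5c + 4·28 = 1317.6.
5c = 1317.6 − 112 = 1205.6, so c = 241.12 px.

241.12 px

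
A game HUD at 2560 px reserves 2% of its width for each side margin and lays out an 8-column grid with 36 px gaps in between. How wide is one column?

275.7 px

2560 × (1 − 2·2%) = 2560 × 96% = 2457.6 px for the columns.
Subtracting 7 gaps of 36 leaves 2205.6 for 8 columns, so c = 275.7 px.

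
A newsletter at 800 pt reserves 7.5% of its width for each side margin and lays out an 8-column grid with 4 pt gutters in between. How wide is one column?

800 × (1 − 2·7.5%) = 800 × 85% = 680 pt for the columns.
Subtracting 7 gutters of 4 leaves 652 for 8 columns, so c = 81.5 pt.

81.5 pt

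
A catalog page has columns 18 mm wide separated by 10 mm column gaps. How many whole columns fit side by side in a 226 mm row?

k columns need k·18 + (k−1)·10 = k·28 − 10.
k·28 − 10 ≤ 226 → k ≤ 236 / 28 ≈ 8.43, so k = 8.

8 columns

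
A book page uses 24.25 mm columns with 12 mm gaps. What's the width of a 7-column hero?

Span of 7: 7·24.25 + 6·12 = 169.75 + 72 = 241.75 mm.

241.75 mm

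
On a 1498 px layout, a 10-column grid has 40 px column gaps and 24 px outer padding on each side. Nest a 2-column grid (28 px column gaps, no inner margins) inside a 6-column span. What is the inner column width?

Subtract both margins: 1498 − 2·24 = 1450 px.
10c + 9·40 = 1450 → 10c = 1090 → c = 109 px.
6 columns plus 5 column gaps: 654 + 200 = 854 px.
2d + 1·28 = 854 → 2d = 826 → d = 413 px.

413 px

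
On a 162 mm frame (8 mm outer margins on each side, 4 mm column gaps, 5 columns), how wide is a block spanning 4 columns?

Subtract both margins: 162 − 2·8 = 146 mm.
5 columns + 4 column gaps: 5c + 4·4 = 146.
5c = 146 − 16 = 130, so c = 26 mm.
4 columns plus 3 column gaps: 104 + 12 = 116 mm.

116 mm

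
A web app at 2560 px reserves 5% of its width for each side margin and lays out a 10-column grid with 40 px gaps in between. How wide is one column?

194.4 px

Margins: 5% × 2560 = 128 px each, so content = 2560 − 256 = 2304 px.
2304 − 9·40 = 1944; ÷10 gives c = 194.4 px.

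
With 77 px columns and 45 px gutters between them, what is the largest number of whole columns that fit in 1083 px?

9 columns

k columns need k·77 + (k−1)·45 = k·122 − 45.
k·122 − 45 ≤ 1083 → k ≤ 1128 / 122 ≈ 9.25, so k = 9.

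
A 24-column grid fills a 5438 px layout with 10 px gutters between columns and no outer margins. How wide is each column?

24c + 23·10 = 5438 → 24c = 5208 → c = 217 px.

217 px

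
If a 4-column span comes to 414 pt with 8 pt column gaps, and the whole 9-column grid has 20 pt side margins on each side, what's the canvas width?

981.5 pt

4c + 3·8 = 414 → 4c = 390 → c = 97.5 pt.
Total width: 2·20 + 9·97.5 + 8·8 = 981.5 pt.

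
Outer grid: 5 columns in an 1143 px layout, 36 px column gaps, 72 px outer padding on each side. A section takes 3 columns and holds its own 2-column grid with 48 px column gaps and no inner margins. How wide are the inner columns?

268.5 px

Outer content = 1143 − 2·72 = 999 px.
5c + 4·36 = 999 → 5c = 855 → c = 171 px.
3-column span = 3·171 + 2·36 = 585 px.
2d + 1·48 = 585 → 2d = 537 → d = 268.5 px.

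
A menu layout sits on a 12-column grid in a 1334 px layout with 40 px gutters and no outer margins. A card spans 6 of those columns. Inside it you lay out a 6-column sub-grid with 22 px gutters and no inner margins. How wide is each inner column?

12 columns + 11 gutters: 12c + 11·40 = 1334.
12c = 1334 − 440 = 894, so c = 74.5 px.
Span of 6: 6·74.5 + 5·40 = 447 + 200 = 647 px.
Subtracting 5 gutters of 22 leaves 537 for 6 columns, so d = 89.5 px.

89.5 px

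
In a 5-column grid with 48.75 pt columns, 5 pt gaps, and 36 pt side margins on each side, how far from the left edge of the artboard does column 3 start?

Each column+gutter stride is 53.75 pt; 2 of them past the 36 pt margin is 36 + 107.5 = 143.5 pt.

143.5 pt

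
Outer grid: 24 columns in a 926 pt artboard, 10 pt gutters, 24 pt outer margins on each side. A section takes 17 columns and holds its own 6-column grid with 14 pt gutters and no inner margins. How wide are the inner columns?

Subtract both margins: 926 − 2·24 = 878 pt.
878 − 23·10 = 648; ÷24 gives c = 27 pt.
Span of 17: 17·27 + 16·10 = 459 + 160 = 619 pt.
619 − 5·14 = 549; ÷6 gives d = 91.5 pt.

91.5 pt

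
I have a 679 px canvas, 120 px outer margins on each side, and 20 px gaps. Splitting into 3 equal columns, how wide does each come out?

133 px

Content width = 679 − 2·120 = 439 px.
3 columns + 2 gaps: 3c + 2·20 = 439.
3c = 439 − 40 = 399, so c = 133 px.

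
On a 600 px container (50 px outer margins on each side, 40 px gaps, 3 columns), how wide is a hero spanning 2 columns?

Content width = 600 − 2·50 = 500 px.
3 columns + 2 gaps: 3c + 2·40 = 500.
3c = 500 − 80 = 420, so c = 140 px.
Span of 2: 2·140 + 1·40 = 280 + 40 = 320 px.

320 px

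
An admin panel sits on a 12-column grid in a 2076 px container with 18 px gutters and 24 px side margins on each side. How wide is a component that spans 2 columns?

323 px

Content width = 2076 − 2·24 = 2028 px.
2028 − 11·18 = 1830; ÷12 gives c = 152.5 px.
2-column span = 2·152.5 + 1·18 = 323 px.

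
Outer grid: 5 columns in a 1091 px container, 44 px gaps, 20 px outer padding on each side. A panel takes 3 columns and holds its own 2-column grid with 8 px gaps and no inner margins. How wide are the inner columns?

302.5 px

Subtract both margins: 1091 − 2·20 = 1051 px.
5c + 4·44 = 1051 → 5c = 875 → c = 175 px.
Span of 3: 3·175 + 2·44 = 525 + 88 = 613 px.
Subtracting 1 gap of 8 leaves 605 for 2 columns, so d = 302.5 px.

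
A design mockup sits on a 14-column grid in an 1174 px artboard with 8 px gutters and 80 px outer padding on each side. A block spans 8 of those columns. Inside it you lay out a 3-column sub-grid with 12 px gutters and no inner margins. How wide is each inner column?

Inside the margins: 1174 − 160 = 1014 px.
1014 − 13·8 = 910; ÷14 gives c = 65 px.
Span of 8: 8·65 + 7·8 = 520 + 56 = 576 px.
3 columns + 2 gutters: 3d + 2·12 = 576.
3d = 576 − 24 = 552, so d = 184 px.

184 px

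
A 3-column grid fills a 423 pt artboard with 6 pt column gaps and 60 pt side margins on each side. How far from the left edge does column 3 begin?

Subtract both margins: 423 − 2·60 = 303 pt.
3c + 2·6 = 303 → 3c = 291 → c = 97 pt.
Column 3 starts at margin + 2·(column + gutter) = 60 + 2·103 = 266 pt.

266 pt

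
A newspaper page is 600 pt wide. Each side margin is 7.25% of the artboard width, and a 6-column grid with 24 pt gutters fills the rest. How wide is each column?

65.5 pt

600 × (1 − 2·7.25%) = 600 × 85.5% = 513 pt for the columns.
513 − 5·24 = 393; ÷6 gives c = 65.5 pt.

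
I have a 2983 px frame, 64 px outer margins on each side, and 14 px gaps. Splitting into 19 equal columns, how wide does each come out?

Content width = 2983 − 2·64 = 2855 px.
Subtracting 18 gaps of 14 leaves 2603 for 19 columns, so c = 137 px.

137 px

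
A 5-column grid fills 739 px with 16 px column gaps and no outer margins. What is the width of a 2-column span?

5 columns + 4 column gaps: 5c + 4·16 = 739.
5c = 739 − 64 = 675, so c = 135 px.
2 columns plus 1 column gap: 270 + 16 = 286 px.

286 px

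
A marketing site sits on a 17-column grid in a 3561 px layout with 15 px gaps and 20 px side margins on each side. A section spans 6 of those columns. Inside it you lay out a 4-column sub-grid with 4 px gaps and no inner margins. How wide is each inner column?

305.25 px

Inside the margins: 3561 − 40 = 3521 px.
Subtracting 16 gaps of 15 leaves 3281 for 17 columns, so c = 193 px.
Span of 6: 6·193 + 5·15 = 1158 + 75 = 1233 px.
4 columns + 3 gaps: 4d + 3·4 = 1233.
4d = 1233 − 12 = 1221, so d = 305.25 px.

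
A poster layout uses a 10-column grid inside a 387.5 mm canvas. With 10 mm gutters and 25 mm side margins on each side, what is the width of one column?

Inside the margins: 387.5 − 50 = 337.5 mm.
10 columns + 9 gutters: 10c + 9·10 = 337.5.
10c = 337.5 − 90 = 247.5, so c = 24.75 mm.

24.75 mm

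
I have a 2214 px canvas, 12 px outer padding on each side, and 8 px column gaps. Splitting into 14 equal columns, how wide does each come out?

Take off 24 px of margins, leaving 2190 px.
Subtracting 13 column gaps of 8 leaves 2086 for 14 columns, so c = 149 px.

149 px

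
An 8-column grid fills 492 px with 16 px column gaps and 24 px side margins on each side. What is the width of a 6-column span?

Content width = 492 − 2·24 = 444 px.
8c + 7·16 = 444 → 8c = 332 → c = 41.5 px.
6 columns plus 5 column gaps: 249 + 80 = 329 px.

329 px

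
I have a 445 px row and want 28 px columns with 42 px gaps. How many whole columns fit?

6 columns

k columns need k·28 + (k−1)·42 = k·70 − 42.
k·70 − 42 ≤ 445 → k ≤ 487 / 70 ≈ 6.96, so k = 6.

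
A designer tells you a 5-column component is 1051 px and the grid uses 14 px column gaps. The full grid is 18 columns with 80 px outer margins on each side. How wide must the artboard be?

3980 px

1051 − 4·14 = 995; ÷5 gives c = 199 px.
Adding margins, columns and gutters: 160 + 3582 + 238 = 3980 px.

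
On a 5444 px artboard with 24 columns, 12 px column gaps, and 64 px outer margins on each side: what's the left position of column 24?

5170 px

Inside the margins: 5444 − 128 = 5316 px.
24c + 23·12 = 5316 → 24c = 5040 → c = 210 px.
Column 24 starts at margin + 23·(column + gutter) = 64 + 23·222 = 5170 px.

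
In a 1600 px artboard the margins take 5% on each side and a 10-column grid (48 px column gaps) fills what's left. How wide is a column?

100.8 px

1600 × (1 − 2·5%) = 1600 × 90% = 1440 px for the columns.
Subtracting 9 column gaps of 48 leaves 1008 for 10 columns, so c = 100.8 px.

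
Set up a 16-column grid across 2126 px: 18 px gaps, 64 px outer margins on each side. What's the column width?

Inside the margins: 2126 − 128 = 1998 px.
Subtracting 15 gaps of 18 leaves 1728 for 16 columns, so c = 108 px.

108 px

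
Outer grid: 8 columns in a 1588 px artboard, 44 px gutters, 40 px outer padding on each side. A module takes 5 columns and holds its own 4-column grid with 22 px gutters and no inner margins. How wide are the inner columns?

215 px

Subtract both margins: 1588 − 2·40 = 1508 px.
Subtracting 7 gutters of 44 leaves 1200 for 8 columns, so c = 150 px.
Span of 5: 5·150 + 4·44 = 750 + 176 = 926 px.
926 − 3·22 = 860; ÷4 gives d = 215 px.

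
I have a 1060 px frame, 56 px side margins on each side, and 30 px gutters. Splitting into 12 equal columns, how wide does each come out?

Content width = 1060 − 2·56 = 948 px.
Subtracting 11 gutters of 30 leaves 618 for 12 columns, so c = 51.5 px.

51.5 px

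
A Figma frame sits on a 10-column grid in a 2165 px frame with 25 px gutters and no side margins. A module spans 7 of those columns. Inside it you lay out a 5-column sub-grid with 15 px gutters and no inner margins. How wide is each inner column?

289.6 px

10 columns + 9 gutters: 10c + 9·25 = 2165.
10c = 2165 − 225 = 1940, so c = 194 px.
7 columns plus 6 gutters: 1358 + 150 = 1508 px.
5d + 4·15 = 1508 → 5d = 1448 → d = 289.6 px.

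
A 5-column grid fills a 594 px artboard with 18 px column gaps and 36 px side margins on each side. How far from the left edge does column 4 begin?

360 px

Take off 72 px of margins, leaving 522 px.
5 columns + 4 column gaps: 5c + 4·18 = 522.
5c = 522 − 72 = 450, so c = 90 px.
Column 4 starts at margin + 3·(column + gutter) = 36 + 3·108 = 360 px.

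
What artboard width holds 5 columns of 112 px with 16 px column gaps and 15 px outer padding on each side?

Artboard = 2·15 + 5·112 + 4·16 = 30 + 560 + 64 = 654 px.

654 px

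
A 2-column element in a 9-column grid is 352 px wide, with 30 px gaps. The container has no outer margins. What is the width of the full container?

352 − 1·30 = 322; ÷2 gives c = 161 px.
Total width: 9·161 + 8·30 = 1689 px.

1689 px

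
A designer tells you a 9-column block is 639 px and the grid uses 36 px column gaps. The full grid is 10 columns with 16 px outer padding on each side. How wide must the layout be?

746 px

639 − 8·36 = 351; ÷9 gives c = 39 px.
Layout = 2·16 + 10·39 + 9·36 = 32 + 390 + 324 = 746 px.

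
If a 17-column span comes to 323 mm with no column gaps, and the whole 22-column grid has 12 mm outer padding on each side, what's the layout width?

17c = 323 → c = 19 mm.
Summing: 24 + 418 = 442 mm.

442 mm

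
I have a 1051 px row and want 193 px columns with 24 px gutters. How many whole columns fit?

4 columns

Each extra column adds 193 + 24 = 217 px.
(1051 + 24) / 217 = 4.95, so 4 columns fit.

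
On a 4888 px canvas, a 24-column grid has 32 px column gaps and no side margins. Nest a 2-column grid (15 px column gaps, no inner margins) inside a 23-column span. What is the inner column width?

2334 px

24 columns + 23 column gaps: 24c + 23·32 = 4888.
24c = 4888 − 736 = 4152, so c = 173 px.
23 columns plus 22 column gaps: 3979 + 704 = 4683 px.
2 columns + 1 column gap: 2d + 1·15 = 4683.
2d = 4683 − 15 = 4668, so d = 2334 px.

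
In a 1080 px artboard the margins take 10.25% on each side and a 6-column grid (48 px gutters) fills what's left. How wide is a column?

103.1 px

Each margin = 10.25% of 1080 = 110.7 px; content = 1080 − 2·110.7 = 858.6 px.
6c + 5·48 = 858.6 → 6c = 618.6 → c = 103.1 px.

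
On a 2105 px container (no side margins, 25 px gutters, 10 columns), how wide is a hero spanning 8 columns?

2105 − 9·25 = 1880; ÷10 gives c = 188 px.
8-column span = 8·188 + 7·25 = 1679 px.

1679 px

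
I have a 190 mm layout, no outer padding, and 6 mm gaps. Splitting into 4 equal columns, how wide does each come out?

4c + 3·6 = 190 → 4c = 172 → c = 43 mm.

43 mm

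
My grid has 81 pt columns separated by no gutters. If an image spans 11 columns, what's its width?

11-column span = 11·81 = 891 pt.

891 pt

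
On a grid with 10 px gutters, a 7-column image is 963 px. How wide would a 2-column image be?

7 columns + 6 gutters: 7c + 6·10 = 963.
7c = 963 − 60 = 903, so c = 129 px.
Span of 2: 2·129 + 1·10 = 258 + 10 = 268 px.

268 px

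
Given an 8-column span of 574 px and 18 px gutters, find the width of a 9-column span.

8c + 7·18 = 574 → 8c = 448 → c = 56 px.
Span of 9: 9·56 + 8·18 = 504 + 144 = 648 px.

648 px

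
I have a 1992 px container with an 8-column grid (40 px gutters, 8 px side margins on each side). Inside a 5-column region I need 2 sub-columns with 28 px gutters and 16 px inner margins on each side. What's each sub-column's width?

580 px

Inside the margins: 1992 − 16 = 1976 px.
1976 − 7·40 = 1696; ÷8 gives c = 212 px.
5 columns plus 4 gutters: 1060 + 160 = 1220 px.
Inner content = 1220 − 2·16 = 1188 px.
2d + 1·28 = 1188 → 2d = 1160 → d = 580 px.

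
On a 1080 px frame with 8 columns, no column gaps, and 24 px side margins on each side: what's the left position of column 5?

540 px

Content = 1080 − 2·24 = 1032 px.
8c = 1032 → c = 129 px.
Each column+gutter stride is 129 px; 4 of them past the 24 px margin is 24 + 516 = 540 px.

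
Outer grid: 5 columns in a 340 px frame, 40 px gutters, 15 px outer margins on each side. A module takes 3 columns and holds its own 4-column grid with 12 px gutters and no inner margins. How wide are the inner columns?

Subtract both margins: 340 − 2·15 = 310 px.
Subtracting 4 gutters of 40 leaves 150 for 5 columns, so c = 30 px.
Span of 3: 3·30 + 2·40 = 90 + 80 = 170 px.
4 columns + 3 gutters: 4d + 3·12 = 170.
4d = 170 − 36 = 134, so d = 33.5 px.

33.5 px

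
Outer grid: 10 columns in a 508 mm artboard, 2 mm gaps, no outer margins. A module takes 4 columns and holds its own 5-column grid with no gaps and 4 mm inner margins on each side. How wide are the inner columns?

38.8 mm

508 − 9·2 = 490; ÷10 gives c = 49 mm.
Span of 4: 4·49 + 3·2 = 196 + 6 = 202 mm.
Inner content = 202 − 2·4 = 194 mm.
With no gaps, each column is 194/5 = 38.8 mm.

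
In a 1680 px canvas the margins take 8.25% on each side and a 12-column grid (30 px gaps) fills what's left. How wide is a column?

89.4 px

Margins: 8.25% × 1680 = 138.6 px each, so content = 1680 − 277.2 = 1402.8 px.
1402.8 − 11·30 = 1072.8; ÷12 gives c = 89.4 px.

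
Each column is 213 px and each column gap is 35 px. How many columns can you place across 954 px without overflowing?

3 columns: 3·213 + 2·35 = 709 px ≤ 954.
4 columns: 957 px > 954. So 3.

3 columns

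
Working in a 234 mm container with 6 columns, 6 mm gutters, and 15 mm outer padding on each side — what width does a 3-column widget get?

Content width = 234 − 2·15 = 204 mm.
6 columns + 5 gutters: 6c + 5·6 = 204.
6c = 204 − 30 = 174, so c = 29 mm.
Span of 3: 3·29 + 2·6 = 87 + 12 = 99 mm.

99 mm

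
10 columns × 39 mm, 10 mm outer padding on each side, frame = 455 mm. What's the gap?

5 mm

Content width = 455 − 2·10 = 435 mm.
10·39 + 9g = 435 → 9g = 45 → g = 5 mm.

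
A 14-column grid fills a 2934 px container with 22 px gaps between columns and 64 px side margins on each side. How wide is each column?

180 px

Content width = 2934 − 2·64 = 2806 px.
14 columns + 13 gaps: 14c + 13·22 = 2806.
14c = 2806 − 286 = 2520, so c = 180 px.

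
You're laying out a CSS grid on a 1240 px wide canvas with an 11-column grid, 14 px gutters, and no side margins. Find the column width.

1240 − 10·14 = 1100; ÷11 gives c = 100 px.

100 px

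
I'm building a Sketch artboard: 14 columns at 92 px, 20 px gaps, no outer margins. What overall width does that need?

Total width: 14·92 + 13·20 = 1548 px.

1548 px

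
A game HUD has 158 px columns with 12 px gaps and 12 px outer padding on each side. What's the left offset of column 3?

Before column 3: the margin + 2 columns + 2 gaps.
Offset = 12 + 2·(158 + 12) = 12 + 340 = 352 px.

352 px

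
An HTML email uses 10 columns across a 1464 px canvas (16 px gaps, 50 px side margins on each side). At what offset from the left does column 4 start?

Inside the margins: 1464 − 100 = 1364 px.
Subtracting 9 gaps of 16 leaves 1220 for 10 columns, so c = 122 px.
Column 4 starts at margin + 3·(column + gutter) = 50 + 3·138 = 464 px.

464 px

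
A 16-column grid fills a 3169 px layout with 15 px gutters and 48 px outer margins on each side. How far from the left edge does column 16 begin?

Take off 96 px of margins, leaving 3073 px.
Subtracting 15 gutters of 15 leaves 2848 for 16 columns, so c = 178 px.
Each column+gutter stride is 193 px; 15 of them past the 48 px margin is 48 + 2895 = 2943 px.

2943 px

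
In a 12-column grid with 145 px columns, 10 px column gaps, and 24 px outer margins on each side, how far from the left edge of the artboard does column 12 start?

Each column+gutter stride is 155 px; 11 of them past the 24 px margin is 24 + 1705 = 1729 px.

1729 px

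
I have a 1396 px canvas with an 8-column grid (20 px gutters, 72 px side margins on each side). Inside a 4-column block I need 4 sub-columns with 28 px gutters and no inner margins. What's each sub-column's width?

133 px

Inside the margins: 1396 − 144 = 1252 px.
Subtracting 7 gutters of 20 leaves 1112 for 8 columns, so c = 139 px.
4-column span = 4·139 + 3·20 = 616 px.
4 columns + 3 gutters: 4d + 3·28 = 616.
4d = 616 − 84 = 532, so d = 133 px.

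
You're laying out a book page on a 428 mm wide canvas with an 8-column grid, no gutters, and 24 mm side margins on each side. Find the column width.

Inside the margins: 428 − 48 = 380 mm.
With no gutters, each column is 380/8 = 47.5 mm.

47.5 mm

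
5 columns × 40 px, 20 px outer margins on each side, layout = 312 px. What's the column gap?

Take off 40 px of margins, leaving 272 px.
5·40 + 4g = 272 → 4g = 72 → g = 18 px.

18 px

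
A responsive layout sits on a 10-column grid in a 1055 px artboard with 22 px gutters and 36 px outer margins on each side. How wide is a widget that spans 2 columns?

Inside the margins: 1055 − 72 = 983 px.
Subtracting 9 gutters of 22 leaves 785 for 10 columns, so c = 78.5 px.
Span of 2: 2·78.5 + 1·22 = 157 + 22 = 179 px.

179 px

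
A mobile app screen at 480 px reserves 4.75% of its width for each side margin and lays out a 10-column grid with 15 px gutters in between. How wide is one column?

29.94 px

Each margin = 4.75% of 480 = 22.8 px; content = 480 − 2·22.8 = 434.4 px.
Subtracting 9 gutters of 15 leaves 299.4 for 10 columns, so c = 29.94 px.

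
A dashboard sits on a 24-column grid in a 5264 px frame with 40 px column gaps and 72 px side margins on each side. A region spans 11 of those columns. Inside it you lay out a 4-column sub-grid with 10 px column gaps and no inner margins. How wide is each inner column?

Inside the margins: 5264 − 144 = 5120 px.
5120 − 23·40 = 4200; ÷24 gives c = 175 px.
11-column span = 11·175 + 10·40 = 2325 px.
4 columns + 3 column gaps: 4d + 3·10 = 2325.
4d = 2325 − 30 = 2295, so d = 573.75 px.

573.75 px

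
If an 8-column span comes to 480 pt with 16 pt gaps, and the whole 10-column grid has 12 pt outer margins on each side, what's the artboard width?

8c + 7·16 = 480 → 8c = 368 → c = 46 pt.
Adding margins, columns and gutters: 24 + 460 + 144 = 628 pt.

628 pt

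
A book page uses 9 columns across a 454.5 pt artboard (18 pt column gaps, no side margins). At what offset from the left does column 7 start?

315 pt

9c + 8·18 = 454.5 → 9c = 310.5 → c = 34.5 pt.
Each column+gutter stride is 52.5 pt; with no margin, 6 of them is 315 pt.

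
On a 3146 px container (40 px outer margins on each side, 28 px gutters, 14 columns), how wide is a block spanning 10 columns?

Subtract both margins: 3146 − 2·40 = 3066 px.
Subtracting 13 gutters of 28 leaves 2702 for 14 columns, so c = 193 px.
10 columns plus 9 gutters: 1930 + 252 = 2182 px.

2182 px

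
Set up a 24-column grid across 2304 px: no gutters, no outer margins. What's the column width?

96 px

24c = 2304 → c = 96 px.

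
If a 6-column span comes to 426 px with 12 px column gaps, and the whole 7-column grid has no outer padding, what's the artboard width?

Subtracting 5 column gaps of 12 leaves 366 for 6 columns, so c = 61 px.
Artboard = 7·61 + 6·12 = 427 + 72 = 499 px.

499 px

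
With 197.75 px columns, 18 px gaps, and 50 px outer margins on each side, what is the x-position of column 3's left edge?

Column 3 starts at margin + 2·(column + gutter) = 50 + 2·215.75 = 481.5 px.

481.5 px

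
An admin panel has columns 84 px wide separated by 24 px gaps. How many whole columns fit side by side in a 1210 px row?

11 columns

11 columns: 11·84 + 10·24 = 1164 px ≤ 1210.
12 columns: 1272 px > 1210. So 11.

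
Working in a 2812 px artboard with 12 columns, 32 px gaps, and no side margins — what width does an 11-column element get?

2575 px

2812 − 11·32 = 2460; ÷12 gives c = 205 px.
11-column span = 11·205 + 10·32 = 2575 px.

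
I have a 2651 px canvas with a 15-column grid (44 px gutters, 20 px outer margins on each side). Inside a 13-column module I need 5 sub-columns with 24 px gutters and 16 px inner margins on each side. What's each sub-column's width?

425.8 px

Take off 40 px of margins, leaving 2611 px.
15c + 14·44 = 2611 → 15c = 1995 → c = 133 px.
13-column span = 13·133 + 12·44 = 2257 px.
Inner content = 2257 − 2·16 = 2225 px.
2225 − 4·24 = 2129; ÷5 gives d = 425.8 px.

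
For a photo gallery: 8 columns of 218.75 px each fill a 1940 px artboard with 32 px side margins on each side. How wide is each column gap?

18 px

Subtract both margins: 1940 − 2·32 = 1876 px.
8·218.75 + 7g = 1876 → 7g = 126 → g = 18 px.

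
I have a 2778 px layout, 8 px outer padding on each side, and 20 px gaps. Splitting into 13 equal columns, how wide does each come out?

194 px

Inside the margins: 2778 − 16 = 2762 px.
2762 − 12·20 = 2522; ÷13 gives c = 194 px.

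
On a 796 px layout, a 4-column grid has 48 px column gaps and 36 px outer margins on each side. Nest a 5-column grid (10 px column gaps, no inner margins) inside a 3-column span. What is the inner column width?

Outer content = 796 − 2·36 = 724 px.
Subtracting 3 column gaps of 48 leaves 580 for 4 columns, so c = 145 px.
Span of 3: 3·145 + 2·48 = 435 + 96 = 531 px.
Subtracting 4 column gaps of 10 leaves 491 for 5 columns, so d = 98.2 px.

98.2 px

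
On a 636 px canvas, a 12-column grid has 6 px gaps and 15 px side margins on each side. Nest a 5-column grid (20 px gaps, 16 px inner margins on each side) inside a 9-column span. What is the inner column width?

Inside the margins: 636 − 30 = 606 px.
12c + 11·6 = 606 → 12c = 540 → c = 45 px.
9-column span = 9·45 + 8·6 = 453 px.
Inner content = 453 − 2·16 = 421 px.
5d + 4·20 = 421 → 5d = 341 → d = 68.2 px.

68.2 px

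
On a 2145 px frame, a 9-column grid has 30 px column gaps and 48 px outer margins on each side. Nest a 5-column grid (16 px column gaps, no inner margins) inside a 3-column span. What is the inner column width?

Subtract both margins: 2145 − 2·48 = 2049 px.
9c + 8·30 = 2049 → 9c = 1809 → c = 201 px.
Span of 3: 3·201 + 2·30 = 603 + 60 = 663 px.
663 − 4·16 = 599; ÷5 gives d = 119.8 px.

119.8 px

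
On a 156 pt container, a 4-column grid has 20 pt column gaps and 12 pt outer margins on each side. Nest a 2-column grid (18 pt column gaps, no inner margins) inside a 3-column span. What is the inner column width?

38 pt

Subtract both margins: 156 − 2·12 = 132 pt.
Subtracting 3 column gaps of 20 leaves 72 for 4 columns, so c = 18 pt.
Span of 3: 3·18 + 2·20 = 54 + 40 = 94 pt.
2 columns + 1 column gap: 2d + 1·18 = 94.
2d = 94 − 18 = 76, so d = 38 pt.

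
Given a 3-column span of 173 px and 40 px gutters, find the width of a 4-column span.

244 px

Subtracting 2 gutters of 40 leaves 93 for 3 columns, so c = 31 px.
Span of 4: 4·31 + 3·40 = 124 + 120 = 244 px.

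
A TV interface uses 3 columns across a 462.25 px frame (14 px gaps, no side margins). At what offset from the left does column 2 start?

Subtracting 2 gaps of 14 leaves 434.25 for 3 columns, so c = 144.75 px.
Before column 2: 1 column + 1 gap.
Offset = 1·(144.75 + 14) = 1·158.75 = 158.75 px.

158.75 px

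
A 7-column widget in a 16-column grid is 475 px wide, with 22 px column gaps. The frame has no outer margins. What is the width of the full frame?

1114 px

7c + 6·22 = 475 → 7c = 343 → c = 49 px.
Summing: 784 + 330 = 1114 px.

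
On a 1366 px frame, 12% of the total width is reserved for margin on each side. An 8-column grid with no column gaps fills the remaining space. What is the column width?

129.77 px

1366 × (1 − 2·12%) = 1366 × 76% = 1038.16 px for the columns.
1038.16 / 8 = 129.77 px per column.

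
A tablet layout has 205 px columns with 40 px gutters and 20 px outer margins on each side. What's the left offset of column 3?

510 px

Each column+gutter stride is 245 px; 2 of them past the 20 px margin is 20 + 490 = 510 px.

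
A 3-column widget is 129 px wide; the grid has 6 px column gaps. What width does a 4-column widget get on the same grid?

174 px

129 − 2·6 = 117; ÷3 gives c = 39 px.
4-column span = 4·39 + 3·6 = 174 px.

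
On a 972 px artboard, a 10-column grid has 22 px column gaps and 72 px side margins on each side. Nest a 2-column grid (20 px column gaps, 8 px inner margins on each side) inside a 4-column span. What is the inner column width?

141 px

Subtract both margins: 972 − 2·72 = 828 px.
10 columns + 9 column gaps: 10c + 9·22 = 828.
10c = 828 − 198 = 630, so c = 63 px.
4 columns plus 3 column gaps: 252 + 66 = 318 px.
Inner content = 318 − 2·8 = 302 px.
Subtracting 1 column gap of 20 leaves 282 for 2 columns, so d = 141 px.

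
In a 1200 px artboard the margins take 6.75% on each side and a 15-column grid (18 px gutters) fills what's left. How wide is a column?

52.4 px

Margins: 6.75% × 1200 = 81 px each, so content = 1200 − 162 = 1038 px.
15 columns + 14 gutters: 15c + 14·18 = 1038.
15c = 1038 − 252 = 786, so c = 52.4 px.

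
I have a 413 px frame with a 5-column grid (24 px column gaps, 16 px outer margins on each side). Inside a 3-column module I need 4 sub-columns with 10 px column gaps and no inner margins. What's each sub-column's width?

47.25 px

Outer content = 413 − 2·16 = 381 px.
381 − 4·24 = 285; ÷5 gives c = 57 px.
3-column span = 3·57 + 2·24 = 219 px.
4d + 3·10 = 219 → 4d = 189 → d = 47.25 px.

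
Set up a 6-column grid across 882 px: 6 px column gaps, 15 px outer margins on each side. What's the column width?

Content width = 882 − 2·15 = 852 px.
6 columns + 5 column gaps: 6c + 5·6 = 852.
6c = 852 − 30 = 822, so c = 137 px.

137 px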